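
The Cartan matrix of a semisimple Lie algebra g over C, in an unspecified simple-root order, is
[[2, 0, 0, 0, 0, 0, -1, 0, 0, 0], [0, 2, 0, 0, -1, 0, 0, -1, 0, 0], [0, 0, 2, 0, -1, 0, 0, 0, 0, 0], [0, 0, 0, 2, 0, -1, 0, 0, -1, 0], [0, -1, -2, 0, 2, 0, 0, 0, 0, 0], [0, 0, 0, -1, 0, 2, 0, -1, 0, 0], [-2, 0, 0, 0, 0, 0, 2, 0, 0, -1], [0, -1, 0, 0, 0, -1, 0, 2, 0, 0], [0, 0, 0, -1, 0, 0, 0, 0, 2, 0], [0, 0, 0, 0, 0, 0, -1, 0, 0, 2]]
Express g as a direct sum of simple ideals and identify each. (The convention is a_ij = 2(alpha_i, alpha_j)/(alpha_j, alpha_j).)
B_3 ⊕ B_7

The diagram associated to this matrix has two connected components: the simple roots {alpha_1, alpha_7, alpha_10} form a chain of 3 nodes with a double edge at one end; the terminal node there is the unique short simple root (B_3), and {alpha_2, alpha_3, alpha_4, alpha_5, alpha_6, alpha_8, alpha_9} form a chain of 7 nodes with a double edge at one end; the terminal node there is the unique short simple root (B_7). A semisimple Lie algebra decomposes uniquely as the direct sum of simple ideals, one per connected component of its Dynkin diagram, so g ≅ B_3 ⊕ B_7 (dimension 21 + 105 = 126).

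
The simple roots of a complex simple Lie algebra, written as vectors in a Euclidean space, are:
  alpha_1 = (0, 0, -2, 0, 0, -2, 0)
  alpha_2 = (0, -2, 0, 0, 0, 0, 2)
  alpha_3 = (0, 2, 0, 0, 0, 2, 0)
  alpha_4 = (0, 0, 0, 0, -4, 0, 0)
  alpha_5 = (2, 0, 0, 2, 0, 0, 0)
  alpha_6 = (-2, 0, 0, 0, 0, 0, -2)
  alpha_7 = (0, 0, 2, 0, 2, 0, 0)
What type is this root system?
Compute the Cartan integers a_ij = 2(alpha_i, alpha_j)/(alpha_j, alpha_j); the resulting 7x7 Cartan matrix is
[[2, 0, -1, 0, 0, 0, -1], [0, 2, -1, 0, 0, -1, 0], [-1, -1, 2, 0, 0, 0, 0], [0, 0, 0, 2, 0, 0, -2], [0, 0, 0, 0, 2, -1, 0], [0, -1, 0, 0, -1, 2, 0], [-1, 0, 0, -1, 0, 0, 2]].
The roots have two lengths (squared-length ratio 2:1); the short ones are alpha_{1,2,3,5,6,7}. The associated Dynkin diagram is a chain of 7 nodes with a double edge at one end; the terminal node there is the unique long simple root (C_7), so the type is C_7 (the algebra sp(14)).

type C_7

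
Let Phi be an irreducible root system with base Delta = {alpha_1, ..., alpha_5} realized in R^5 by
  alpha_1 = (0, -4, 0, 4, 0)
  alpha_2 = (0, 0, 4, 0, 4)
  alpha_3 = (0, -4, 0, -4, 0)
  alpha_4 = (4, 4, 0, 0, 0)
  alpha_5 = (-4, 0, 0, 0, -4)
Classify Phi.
D_5

Compute the Cartan integers a_ij = 2(alpha_i, alpha_j)/(alpha_j, alpha_j); the resulting 5x5 Cartan matrix is
[[2, 0, 0, -1, 0], [0, 2, 0, 0, -1], [0, 0, 2, -1, 0], [-1, 0, -1, 2, -1], [0, -1, 0, -1, 2]].
All simple roots have the same length, so the diagram is simply laced. The associated Dynkin diagram is a chain of 3 nodes with a fork of two nodes at one end (D_5), so the type is D_5 (the algebra so(10)).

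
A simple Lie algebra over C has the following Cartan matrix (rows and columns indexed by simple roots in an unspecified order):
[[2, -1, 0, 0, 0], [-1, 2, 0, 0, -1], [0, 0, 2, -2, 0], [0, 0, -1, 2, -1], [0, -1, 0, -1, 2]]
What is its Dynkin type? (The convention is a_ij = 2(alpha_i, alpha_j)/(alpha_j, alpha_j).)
The matrix has rank 5 with 2's on the diagonal. Reading the off-diagonal entries as Dynkin edges (a single edge where a_ij = a_ji = -1; a double or triple edge where a_ij * a_ji = 2 or 3), the diagram is a chain of 5 nodes with a double edge at one end; the terminal node there is the unique long simple root (C_5). One simple-root ordering that puts it in standard form is (alpha_1, alpha_2, alpha_5, alpha_4, alpha_3). So the algebra is type C_5, i.e. sp(10).

C_5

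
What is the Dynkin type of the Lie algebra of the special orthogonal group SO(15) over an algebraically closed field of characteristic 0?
This is so(15) with 15 odd, which has dimension 15(15-1)/2 = 105 and rank (15-1)/2 = 7. In the classification of classical Lie algebras, the orthogonal algebra so(2n+1) in an odd number of variables has type B_n; here n = 7, so the Dynkin diagram is a chain of 7 nodes with a double edge at one end; the terminal node there is the unique short simple root (B_7). Hence the type is B_7.

B7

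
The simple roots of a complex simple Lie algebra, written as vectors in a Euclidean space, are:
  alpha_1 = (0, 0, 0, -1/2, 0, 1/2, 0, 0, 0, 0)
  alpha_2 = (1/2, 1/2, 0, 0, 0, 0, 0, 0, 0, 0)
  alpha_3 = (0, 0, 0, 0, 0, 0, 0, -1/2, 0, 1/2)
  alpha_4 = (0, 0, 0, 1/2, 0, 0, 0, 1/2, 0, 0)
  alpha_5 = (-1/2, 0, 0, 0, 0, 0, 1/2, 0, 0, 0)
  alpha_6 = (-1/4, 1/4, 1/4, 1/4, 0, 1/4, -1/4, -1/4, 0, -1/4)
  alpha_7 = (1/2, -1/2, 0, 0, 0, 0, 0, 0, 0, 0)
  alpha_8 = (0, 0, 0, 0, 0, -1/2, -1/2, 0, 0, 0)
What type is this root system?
Compute the Cartan integers a_ij = 2(alpha_i, alpha_j)/(alpha_j, alpha_j); the resulting 8x8 Cartan matrix is
[[2, 0, 0, -1, 0, 0, 0, -1], [0, 2, 0, 0, -1, 0, 0, 0], [0, 0, 2, -1, 0, 0, 0, 0], [-1, 0, -1, 2, 0, 0, 0, 0], [0, -1, 0, 0, 2, 0, -1, -1], [0, 0, 0, 0, 0, 2, -1, 0], [0, 0, 0, 0, -1, -1, 2, 0], [-1, 0, 0, 0, -1, 0, 0, 2]].
All simple roots have the same length, so the diagram is simply laced. The associated Dynkin diagram is a chain of 7 nodes with one extra node attached to the third node from one end (E_8), so the type is E_8.

E_8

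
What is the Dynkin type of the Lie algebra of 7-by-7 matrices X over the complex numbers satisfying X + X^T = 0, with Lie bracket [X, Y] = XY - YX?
B_3

This is so(7) with 7 odd, which has dimension 7(7-1)/2 = 21 and rank (7-1)/2 = 3. In the classification of classical Lie algebras, the orthogonal algebra so(2n+1) in an odd number of variables has type B_n; here n = 3, so the Dynkin diagram is a chain of 3 nodes with a double edge at one end; the terminal node there is the unique short simple root (B_3). Hence the type is B_3.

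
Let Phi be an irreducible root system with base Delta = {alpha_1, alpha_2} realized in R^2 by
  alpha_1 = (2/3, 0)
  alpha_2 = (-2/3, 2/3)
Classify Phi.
Compute the Cartan integers a_ij = 2(alpha_i, alpha_j)/(alpha_j, alpha_j); the resulting 2x2 Cartan matrix is
[[2, -1], [-2, 2]].
The roots have two lengths (squared-length ratio 2:1); the short ones are alpha_{1}. The associated Dynkin diagram is a chain of 2 nodes with a double edge at one end; the terminal node there is the unique short simple root (B_2), so the type is B_2 (the algebra so(5)).

type B_2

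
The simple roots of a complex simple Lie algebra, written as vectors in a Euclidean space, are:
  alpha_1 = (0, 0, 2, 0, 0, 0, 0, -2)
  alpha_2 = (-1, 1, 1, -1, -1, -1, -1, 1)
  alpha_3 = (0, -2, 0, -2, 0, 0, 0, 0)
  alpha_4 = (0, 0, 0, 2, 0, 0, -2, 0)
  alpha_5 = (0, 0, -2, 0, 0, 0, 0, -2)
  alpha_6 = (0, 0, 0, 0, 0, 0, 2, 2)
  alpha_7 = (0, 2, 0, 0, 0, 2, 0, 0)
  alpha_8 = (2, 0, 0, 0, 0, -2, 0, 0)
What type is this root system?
Compute the Cartan integers a_ij = 2(alpha_i, alpha_j)/(alpha_j, alpha_j); the resulting 8x8 Cartan matrix is
[[2, 0, 0, 0, 0, -1, 0, 0], [0, 2, 0, 0, -1, 0, 0, 0], [0, 0, 2, -1, 0, 0, -1, 0], [0, 0, -1, 2, 0, -1, 0, 0], [0, -1, 0, 0, 2, -1, 0, 0], [-1, 0, 0, -1, -1, 2, 0, 0], [0, 0, -1, 0, 0, 0, 2, -1], [0, 0, 0, 0, 0, 0, -1, 2]].
All simple roots have the same length, so the diagram is simply laced. The associated Dynkin diagram is a chain of 7 nodes with one extra node attached to the third node from one end (E_8), so the type is E_8.

type E_8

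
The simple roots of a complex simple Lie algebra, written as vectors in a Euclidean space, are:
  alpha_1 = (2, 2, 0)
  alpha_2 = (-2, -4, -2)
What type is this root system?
G_2

Compute the Cartan integers a_ij = 2(alpha_i, alpha_j)/(alpha_j, alpha_j); the resulting 2x2 Cartan matrix is
[[2, -1], [-3, 2]].
The roots have two lengths (squared-length ratio 3:1); the short ones are alpha_{1}. The associated Dynkin diagram is two nodes joined by a triple edge (G_2), so the type is G_2.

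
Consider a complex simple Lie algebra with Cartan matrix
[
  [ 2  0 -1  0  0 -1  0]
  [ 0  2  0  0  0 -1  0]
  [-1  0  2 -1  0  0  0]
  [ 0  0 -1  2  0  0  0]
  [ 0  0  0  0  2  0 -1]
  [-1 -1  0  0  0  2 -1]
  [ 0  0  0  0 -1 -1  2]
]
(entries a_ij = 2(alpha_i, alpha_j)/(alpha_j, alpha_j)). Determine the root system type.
E7

The matrix has rank 7 with 2's on the diagonal. Reading the off-diagonal entries as Dynkin edges (a single edge where a_ij = a_ji = -1; a double or triple edge where a_ij * a_ji = 2 or 3), the diagram is a chain of 6 nodes with one extra node attached to the third node from one end (E_7). One simple-root ordering that puts it in standard form is (alpha_5, alpha_2, alpha_7, alpha_6, alpha_1, alpha_3, alpha_4). So the algebra is type E_7.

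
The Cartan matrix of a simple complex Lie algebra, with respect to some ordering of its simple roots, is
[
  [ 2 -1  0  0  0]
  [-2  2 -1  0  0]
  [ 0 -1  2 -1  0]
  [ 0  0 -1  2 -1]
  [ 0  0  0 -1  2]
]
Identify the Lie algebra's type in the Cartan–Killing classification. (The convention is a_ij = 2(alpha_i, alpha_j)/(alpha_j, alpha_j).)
The matrix has rank 5 with 2's on the diagonal. Reading the off-diagonal entries as Dynkin edges (a single edge where a_ij = a_ji = -1; a double or triple edge where a_ij * a_ji = 2 or 3), the diagram is a chain of 5 nodes with a double edge at one end; the terminal node there is the unique short simple root (B_5). One simple-root ordering that puts it in standard form is (alpha_5, alpha_4, alpha_3, alpha_2, alpha_1). So the algebra is type B_5, i.e. so(11).

B_5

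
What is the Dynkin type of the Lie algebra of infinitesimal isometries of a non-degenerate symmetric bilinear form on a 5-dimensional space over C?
type B_2

This is so(5) with 5 odd, which has dimension 5(5-1)/2 = 10 and rank (5-1)/2 = 2. In the classification of classical Lie algebras, the orthogonal algebra so(2n+1) in an odd number of variables has type B_n; here n = 2, so the Dynkin diagram is a chain of 2 nodes with a double edge at one end; the terminal node there is the unique short simple root (B_2). Hence the type is B_2.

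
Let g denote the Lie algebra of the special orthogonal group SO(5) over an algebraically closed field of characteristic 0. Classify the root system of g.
B_2 (so(5))

This is so(5) with 5 odd, which has dimension 5(5-1)/2 = 10 and rank (5-1)/2 = 2. In the classification of classical Lie algebras, the orthogonal algebra so(2n+1) in an odd number of variables has type B_n; here n = 2, so the Dynkin diagram is a chain of 2 nodes with a double edge at one end; the terminal node there is the unique short simple root (B_2). Hence the type is B_2.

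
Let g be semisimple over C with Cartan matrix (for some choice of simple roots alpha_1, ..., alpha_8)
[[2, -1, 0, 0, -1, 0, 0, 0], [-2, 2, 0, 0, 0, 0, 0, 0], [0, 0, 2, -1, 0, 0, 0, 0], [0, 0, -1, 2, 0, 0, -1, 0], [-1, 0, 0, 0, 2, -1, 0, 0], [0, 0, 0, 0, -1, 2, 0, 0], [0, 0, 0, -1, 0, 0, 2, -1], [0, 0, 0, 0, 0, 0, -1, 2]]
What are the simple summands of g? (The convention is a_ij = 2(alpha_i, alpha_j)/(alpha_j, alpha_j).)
A_4 ⊕ C_4

The diagram associated to this matrix has two connected components: the simple roots {alpha_3, alpha_4, alpha_7, alpha_8} form a chain of 4 nodes with single edges (A_4), and {alpha_1, alpha_2, alpha_5, alpha_6} form a chain of 4 nodes with a double edge at one end; the terminal node there is the unique long simple root (C_4). A semisimple Lie algebra decomposes uniquely as the direct sum of simple ideals, one per connected component of its Dynkin diagram, so g ≅ A_4 ⊕ C_4 (dimension 24 + 36 = 60).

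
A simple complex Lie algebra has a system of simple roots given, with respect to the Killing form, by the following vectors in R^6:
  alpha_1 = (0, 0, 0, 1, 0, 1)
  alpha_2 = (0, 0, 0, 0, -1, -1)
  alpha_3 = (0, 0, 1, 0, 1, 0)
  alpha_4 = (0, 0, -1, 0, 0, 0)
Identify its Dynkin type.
Compute the Cartan integers a_ij = 2(alpha_i, alpha_j)/(alpha_j, alpha_j); the resulting 4x4 Cartan matrix is
[[2, -1, 0, 0], [-1, 2, -1, 0], [0, -1, 2, -2], [0, 0, -1, 2]].
The roots have two lengths (squared-length ratio 2:1); the short ones are alpha_{4}. The associated Dynkin diagram is a chain of 4 nodes with a double edge at one end; the terminal node there is the unique short simple root (B_4), so the type is B_4 (the algebra so(9)).

B4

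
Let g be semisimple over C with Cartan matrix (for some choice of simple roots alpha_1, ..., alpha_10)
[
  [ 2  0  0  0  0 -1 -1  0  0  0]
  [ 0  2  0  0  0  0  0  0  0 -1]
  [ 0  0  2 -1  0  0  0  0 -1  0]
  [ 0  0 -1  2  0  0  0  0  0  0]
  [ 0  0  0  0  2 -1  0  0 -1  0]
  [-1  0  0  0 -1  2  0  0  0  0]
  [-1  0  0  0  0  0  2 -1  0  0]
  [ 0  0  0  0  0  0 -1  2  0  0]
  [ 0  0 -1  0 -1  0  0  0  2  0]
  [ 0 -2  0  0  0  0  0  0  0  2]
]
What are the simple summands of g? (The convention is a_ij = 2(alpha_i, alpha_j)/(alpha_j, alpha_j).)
The diagram associated to this matrix has two connected components: the simple roots {alpha_1, alpha_3, alpha_4, alpha_5, alpha_6, alpha_7, alpha_8, alpha_9} form a chain of 8 nodes with single edges (A_8), and {alpha_2, alpha_10} form a chain of 2 nodes with a double edge at one end; the terminal node there is the unique short simple root (B_2). A semisimple Lie algebra decomposes uniquely as the direct sum of simple ideals, one per connected component of its Dynkin diagram, so g ≅ A_8 ⊕ B_2 (dimension 80 + 10 = 90).

type A_8 + type B_2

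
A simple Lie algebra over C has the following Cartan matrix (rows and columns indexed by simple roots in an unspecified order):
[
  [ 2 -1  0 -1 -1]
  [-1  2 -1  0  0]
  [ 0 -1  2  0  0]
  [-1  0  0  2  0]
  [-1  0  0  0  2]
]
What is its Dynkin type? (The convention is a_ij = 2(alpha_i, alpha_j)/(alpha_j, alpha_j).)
D5

The matrix has rank 5 with 2's on the diagonal. Reading the off-diagonal entries as Dynkin edges (a single edge where a_ij = a_ji = -1; a double or triple edge where a_ij * a_ji = 2 or 3), the diagram is a chain of 3 nodes with a fork of two nodes at one end (D_5). One simple-root ordering that puts it in standard form is (alpha_3, alpha_2, alpha_1, alpha_4, alpha_5). So the algebra is type D_5, i.e. so(10).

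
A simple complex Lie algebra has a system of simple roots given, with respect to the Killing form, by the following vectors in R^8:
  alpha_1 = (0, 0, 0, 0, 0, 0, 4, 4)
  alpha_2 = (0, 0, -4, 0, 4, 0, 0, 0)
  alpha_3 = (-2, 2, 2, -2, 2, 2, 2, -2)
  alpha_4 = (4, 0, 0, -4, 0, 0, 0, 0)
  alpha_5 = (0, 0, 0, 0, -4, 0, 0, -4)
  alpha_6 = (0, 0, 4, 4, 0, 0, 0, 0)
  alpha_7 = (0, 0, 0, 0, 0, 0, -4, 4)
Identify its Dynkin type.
Compute the Cartan integers a_ij = 2(alpha_i, alpha_j)/(alpha_j, alpha_j); the resulting 7x7 Cartan matrix is
[[2, 0, 0, 0, -1, 0, 0], [0, 2, 0, 0, -1, -1, 0], [0, 0, 2, 0, 0, 0, -1], [0, 0, 0, 2, 0, -1, 0], [-1, -1, 0, 0, 2, 0, -1], [0, -1, 0, -1, 0, 2, 0], [0, 0, -1, 0, -1, 0, 2]].
All simple roots have the same length, so the diagram is simply laced. The associated Dynkin diagram is a chain of 6 nodes with one extra node attached to the third node from one end (E_7), so the type is E_7.

E7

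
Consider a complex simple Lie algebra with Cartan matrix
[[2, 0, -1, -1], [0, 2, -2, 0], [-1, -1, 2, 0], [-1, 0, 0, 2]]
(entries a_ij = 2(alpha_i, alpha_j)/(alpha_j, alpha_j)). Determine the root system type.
The matrix has rank 4 with 2's on the diagonal. Reading the off-diagonal entries as Dynkin edges (a single edge where a_ij = a_ji = -1; a double or triple edge where a_ij * a_ji = 2 or 3), the diagram is a chain of 4 nodes with a double edge at one end; the terminal node there is the unique long simple root (C_4). One simple-root ordering that puts it in standard form is (alpha_4, alpha_1, alpha_3, alpha_2). So the algebra is type C_4, i.e. sp(8).

C4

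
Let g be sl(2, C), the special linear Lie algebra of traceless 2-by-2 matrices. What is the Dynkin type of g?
A1

This is sl(2), which has dimension 2^2 - 1 = 3 and rank 2 - 1 = 1 (a Cartan subalgebra is the diagonal traceless matrices). In the classification of classical Lie algebras, the special linear algebra sl(n+1) has type A_n; here n = 1, so the Dynkin diagram is a chain of 1 nodes with single edges (A_1). Hence the type is A_1.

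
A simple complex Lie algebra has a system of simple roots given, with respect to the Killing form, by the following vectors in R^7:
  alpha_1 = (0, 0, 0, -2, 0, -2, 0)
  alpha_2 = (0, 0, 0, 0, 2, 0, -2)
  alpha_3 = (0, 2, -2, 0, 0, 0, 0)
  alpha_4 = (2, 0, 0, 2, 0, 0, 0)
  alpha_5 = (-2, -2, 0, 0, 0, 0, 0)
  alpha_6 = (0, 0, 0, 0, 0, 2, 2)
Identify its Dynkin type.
Compute the Cartan integers a_ij = 2(alpha_i, alpha_j)/(alpha_j, alpha_j); the resulting 6x6 Cartan matrix is
[[2, 0, 0, -1, 0, -1], [0, 2, 0, 0, 0, -1], [0, 0, 2, 0, -1, 0], [-1, 0, 0, 2, -1, 0], [0, 0, -1, -1, 2, 0], [-1, -1, 0, 0, 0, 2]].
All simple roots have the same length, so the diagram is simply laced. The associated Dynkin diagram is a chain of 6 nodes with single edges (A_6), so the type is A_6 (the algebra sl(7)).

A_6 (sl(7))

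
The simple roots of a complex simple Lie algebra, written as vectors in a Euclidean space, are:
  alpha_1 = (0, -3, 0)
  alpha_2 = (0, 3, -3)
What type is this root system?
Compute the Cartan integers a_ij = 2(alpha_i, alpha_j)/(alpha_j, alpha_j); the resulting 2x2 Cartan matrix is
[[2, -1], [-2, 2]].
The roots have two lengths (squared-length ratio 2:1); the short ones are alpha_{1}. The associated Dynkin diagram is a chain of 2 nodes with a double edge at one end; the terminal node there is the unique short simple root (B_2), so the type is B_2 (the algebra so(5)).

type B_2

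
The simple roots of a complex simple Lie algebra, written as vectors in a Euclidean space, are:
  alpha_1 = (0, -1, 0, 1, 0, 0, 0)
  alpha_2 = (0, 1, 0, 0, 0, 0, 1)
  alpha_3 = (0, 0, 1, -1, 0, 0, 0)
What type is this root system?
Compute the Cartan integers a_ij = 2(alpha_i, alpha_j)/(alpha_j, alpha_j); the resulting 3x3 Cartan matrix is
[[2, -1, -1], [-1, 2, 0], [-1, 0, 2]].
All simple roots have the same length, so the diagram is simply laced. The associated Dynkin diagram is a chain of 3 nodes with single edges (A_3), so the type is A_3 (the algebra sl(4)).

A3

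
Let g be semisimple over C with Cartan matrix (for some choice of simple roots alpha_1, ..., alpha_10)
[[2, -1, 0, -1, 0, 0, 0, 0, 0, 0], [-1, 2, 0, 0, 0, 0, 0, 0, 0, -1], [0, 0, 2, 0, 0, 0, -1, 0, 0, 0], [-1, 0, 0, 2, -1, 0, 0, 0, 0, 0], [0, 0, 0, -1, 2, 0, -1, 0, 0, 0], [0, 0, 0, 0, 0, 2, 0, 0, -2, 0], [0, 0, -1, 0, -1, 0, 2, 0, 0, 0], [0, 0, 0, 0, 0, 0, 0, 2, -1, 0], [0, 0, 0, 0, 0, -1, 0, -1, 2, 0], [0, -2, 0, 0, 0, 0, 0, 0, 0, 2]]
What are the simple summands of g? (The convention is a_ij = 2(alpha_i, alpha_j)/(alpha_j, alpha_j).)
C3 ⊕ C7

The diagram associated to this matrix has two connected components: the simple roots {alpha_6, alpha_8, alpha_9} form a chain of 3 nodes with a double edge at one end; the terminal node there is the unique long simple root (C_3), and {alpha_1, alpha_2, alpha_3, alpha_4, alpha_5, alpha_7, alpha_10} form a chain of 7 nodes with a double edge at one end; the terminal node there is the unique long simple root (C_7). A semisimple Lie algebra decomposes uniquely as the direct sum of simple ideals, one per connected component of its Dynkin diagram, so g ≅ C_3 ⊕ C_7 (dimension 21 + 105 = 126).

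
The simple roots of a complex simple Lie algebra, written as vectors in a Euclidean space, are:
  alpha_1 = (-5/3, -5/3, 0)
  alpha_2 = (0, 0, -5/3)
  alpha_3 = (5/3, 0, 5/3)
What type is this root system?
Compute the Cartan integers a_ij = 2(alpha_i, alpha_j)/(alpha_j, alpha_j); the resulting 3x3 Cartan matrix is
[[2, 0, -1], [0, 2, -1], [-1, -2, 2]].
The roots have two lengths (squared-length ratio 2:1); the short ones are alpha_{2}. The associated Dynkin diagram is a chain of 3 nodes with a double edge at one end; the terminal node there is the unique short simple root (B_3), so the type is B_3 (the algebra so(7)).

B_3 (so(7))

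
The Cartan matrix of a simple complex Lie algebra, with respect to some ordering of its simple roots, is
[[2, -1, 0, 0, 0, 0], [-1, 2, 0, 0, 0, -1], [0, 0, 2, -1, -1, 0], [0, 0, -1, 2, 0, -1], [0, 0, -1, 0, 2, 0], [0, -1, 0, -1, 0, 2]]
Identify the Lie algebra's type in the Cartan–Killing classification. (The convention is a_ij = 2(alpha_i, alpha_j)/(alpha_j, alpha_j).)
type A_6

The matrix has rank 6 with 2's on the diagonal. Reading the off-diagonal entries as Dynkin edges (a single edge where a_ij = a_ji = -1; a double or triple edge where a_ij * a_ji = 2 or 3), the diagram is a chain of 6 nodes with single edges (A_6). One simple-root ordering that puts it in standard form is (alpha_5, alpha_3, alpha_4, alpha_6, alpha_2, alpha_1). So the algebra is type A_6, i.e. sl(7).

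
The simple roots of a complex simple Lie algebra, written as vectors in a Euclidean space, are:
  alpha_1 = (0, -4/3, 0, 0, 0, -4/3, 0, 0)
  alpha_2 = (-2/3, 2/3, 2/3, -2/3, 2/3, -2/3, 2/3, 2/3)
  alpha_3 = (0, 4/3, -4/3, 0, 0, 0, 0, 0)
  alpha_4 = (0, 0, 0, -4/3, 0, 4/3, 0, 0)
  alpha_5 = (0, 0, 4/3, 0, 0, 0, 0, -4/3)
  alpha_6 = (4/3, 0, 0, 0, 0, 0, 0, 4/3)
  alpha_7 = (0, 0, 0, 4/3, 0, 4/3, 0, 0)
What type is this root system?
E7

Compute the Cartan integers a_ij = 2(alpha_i, alpha_j)/(alpha_j, alpha_j); the resulting 7x7 Cartan matrix is
[[2, 0, -1, -1, 0, 0, -1], [0, 2, 0, 0, 0, 0, -1], [-1, 0, 2, 0, -1, 0, 0], [-1, 0, 0, 2, 0, 0, 0], [0, 0, -1, 0, 2, -1, 0], [0, 0, 0, 0, -1, 2, 0], [-1, -1, 0, 0, 0, 0, 2]].
All simple roots have the same length, so the diagram is simply laced. The associated Dynkin diagram is a chain of 6 nodes with one extra node attached to the third node from one end (E_7), so the type is E_7.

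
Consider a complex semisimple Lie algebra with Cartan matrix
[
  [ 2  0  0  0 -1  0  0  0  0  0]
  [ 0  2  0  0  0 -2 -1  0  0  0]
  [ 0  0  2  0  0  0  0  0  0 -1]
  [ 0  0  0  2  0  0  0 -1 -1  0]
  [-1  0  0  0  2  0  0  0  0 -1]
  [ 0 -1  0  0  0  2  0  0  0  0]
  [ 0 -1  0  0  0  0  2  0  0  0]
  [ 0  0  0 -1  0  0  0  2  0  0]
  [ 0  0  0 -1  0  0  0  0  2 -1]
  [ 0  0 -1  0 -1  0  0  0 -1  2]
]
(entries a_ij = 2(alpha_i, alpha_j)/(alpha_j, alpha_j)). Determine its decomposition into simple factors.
B3 + E7

The diagram associated to this matrix has two connected components: the simple roots {alpha_2, alpha_6, alpha_7} form a chain of 3 nodes with a double edge at one end; the terminal node there is the unique short simple root (B_3), and {alpha_1, alpha_3, alpha_4, alpha_5, alpha_8, alpha_9, alpha_10} form a chain of 6 nodes with one extra node attached to the third node from one end (E_7). A semisimple Lie algebra decomposes uniquely as the direct sum of simple ideals, one per connected component of its Dynkin diagram, so g ≅ B_3 ⊕ E_7 (dimension 21 + 133 = 154).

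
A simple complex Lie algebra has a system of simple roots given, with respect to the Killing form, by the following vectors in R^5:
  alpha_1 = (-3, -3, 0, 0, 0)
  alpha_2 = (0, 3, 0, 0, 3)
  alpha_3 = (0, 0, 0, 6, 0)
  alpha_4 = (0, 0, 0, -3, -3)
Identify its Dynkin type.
C_4 (sp(8))

Compute the Cartan integers a_ij = 2(alpha_i, alpha_j)/(alpha_j, alpha_j); the resulting 4x4 Cartan matrix is
[[2, -1, 0, 0], [-1, 2, 0, -1], [0, 0, 2, -2], [0, -1, -1, 2]].
The roots have two lengths (squared-length ratio 2:1); the short ones are alpha_{1,2,4}. The associated Dynkin diagram is a chain of 4 nodes with a double edge at one end; the terminal node there is the unique long simple root (C_4), so the type is C_4 (the algebra sp(8)).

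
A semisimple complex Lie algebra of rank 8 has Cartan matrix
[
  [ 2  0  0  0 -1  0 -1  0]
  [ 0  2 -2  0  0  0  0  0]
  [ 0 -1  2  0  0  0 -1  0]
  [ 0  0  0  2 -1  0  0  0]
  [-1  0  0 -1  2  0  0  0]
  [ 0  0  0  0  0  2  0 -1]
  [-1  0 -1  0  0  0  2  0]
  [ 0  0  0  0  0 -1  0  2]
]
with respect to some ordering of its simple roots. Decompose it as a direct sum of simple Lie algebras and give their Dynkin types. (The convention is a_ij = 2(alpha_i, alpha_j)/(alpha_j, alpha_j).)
type A_2 ⊕ type C_6

The diagram associated to this matrix has two connected components: the simple roots {alpha_6, alpha_8} form a chain of 2 nodes with single edges (A_2), and {alpha_1, alpha_2, alpha_3, alpha_4, alpha_5, alpha_7} form a chain of 6 nodes with a double edge at one end; the terminal node there is the unique long simple root (C_6). A semisimple Lie algebra decomposes uniquely as the direct sum of simple ideals, one per connected component of its Dynkin diagram, so g ≅ A_2 ⊕ C_6 (dimension 8 + 78 = 86).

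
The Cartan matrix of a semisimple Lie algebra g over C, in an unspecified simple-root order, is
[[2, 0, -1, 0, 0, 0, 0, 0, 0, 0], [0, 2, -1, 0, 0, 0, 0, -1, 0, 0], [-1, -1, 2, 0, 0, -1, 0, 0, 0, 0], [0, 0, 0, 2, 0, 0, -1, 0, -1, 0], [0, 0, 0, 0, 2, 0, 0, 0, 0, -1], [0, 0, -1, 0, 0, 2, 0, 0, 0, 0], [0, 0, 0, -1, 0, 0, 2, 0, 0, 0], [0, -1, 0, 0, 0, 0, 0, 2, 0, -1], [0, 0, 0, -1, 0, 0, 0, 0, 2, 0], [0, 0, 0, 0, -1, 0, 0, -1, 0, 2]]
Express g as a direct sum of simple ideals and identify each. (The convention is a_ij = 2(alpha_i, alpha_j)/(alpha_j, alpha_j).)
The diagram associated to this matrix has two connected components: the simple roots {alpha_4, alpha_7, alpha_9} form a chain of 3 nodes with single edges (A_3), and {alpha_1, alpha_2, alpha_3, alpha_5, alpha_6, alpha_8, alpha_10} form a chain of 5 nodes with a fork of two nodes at one end (D_7). A semisimple Lie algebra decomposes uniquely as the direct sum of simple ideals, one per connected component of its Dynkin diagram, so g ≅ A_3 ⊕ D_7 (dimension 15 + 91 = 106).

type A_3 ⊕ type D_7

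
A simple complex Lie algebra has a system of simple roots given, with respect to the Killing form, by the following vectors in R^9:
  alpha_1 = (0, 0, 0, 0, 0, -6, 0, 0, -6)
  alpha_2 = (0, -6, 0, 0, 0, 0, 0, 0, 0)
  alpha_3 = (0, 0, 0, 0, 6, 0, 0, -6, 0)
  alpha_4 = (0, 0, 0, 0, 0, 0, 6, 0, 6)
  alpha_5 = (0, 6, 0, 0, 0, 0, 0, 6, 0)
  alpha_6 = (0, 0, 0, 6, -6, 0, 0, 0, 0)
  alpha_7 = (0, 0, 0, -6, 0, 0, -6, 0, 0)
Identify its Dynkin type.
B7

Compute the Cartan integers a_ij = 2(alpha_i, alpha_j)/(alpha_j, alpha_j); the resulting 7x7 Cartan matrix is
[[2, 0, 0, -1, 0, 0, 0], [0, 2, 0, 0, -1, 0, 0], [0, 0, 2, 0, -1, -1, 0], [-1, 0, 0, 2, 0, 0, -1], [0, -2, -1, 0, 2, 0, 0], [0, 0, -1, 0, 0, 2, -1], [0, 0, 0, -1, 0, -1, 2]].
The roots have two lengths (squared-length ratio 2:1); the short ones are alpha_{2}. The associated Dynkin diagram is a chain of 7 nodes with a double edge at one end; the terminal node there is the unique short simple root (B_7), so the type is B_7 (the algebra so(15)).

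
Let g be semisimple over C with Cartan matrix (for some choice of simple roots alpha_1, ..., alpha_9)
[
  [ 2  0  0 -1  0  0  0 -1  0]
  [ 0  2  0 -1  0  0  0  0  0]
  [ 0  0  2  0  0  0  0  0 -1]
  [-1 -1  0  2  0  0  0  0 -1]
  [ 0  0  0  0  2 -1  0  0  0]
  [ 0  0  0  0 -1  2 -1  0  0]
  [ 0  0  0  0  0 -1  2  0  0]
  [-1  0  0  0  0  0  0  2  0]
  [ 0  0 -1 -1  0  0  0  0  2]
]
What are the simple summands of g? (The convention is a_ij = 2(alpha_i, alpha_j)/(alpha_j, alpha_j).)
A3 ⊕ E6

The diagram associated to this matrix has two connected components: the simple roots {alpha_5, alpha_6, alpha_7} form a chain of 3 nodes with single edges (A_3), and {alpha_1, alpha_2, alpha_3, alpha_4, alpha_8, alpha_9} form a chain of 5 nodes with one extra node attached to the third node from one end (E_6). A semisimple Lie algebra decomposes uniquely as the direct sum of simple ideals, one per connected component of its Dynkin diagram, so g ≅ A_3 ⊕ E_6 (dimension 15 + 78 = 93).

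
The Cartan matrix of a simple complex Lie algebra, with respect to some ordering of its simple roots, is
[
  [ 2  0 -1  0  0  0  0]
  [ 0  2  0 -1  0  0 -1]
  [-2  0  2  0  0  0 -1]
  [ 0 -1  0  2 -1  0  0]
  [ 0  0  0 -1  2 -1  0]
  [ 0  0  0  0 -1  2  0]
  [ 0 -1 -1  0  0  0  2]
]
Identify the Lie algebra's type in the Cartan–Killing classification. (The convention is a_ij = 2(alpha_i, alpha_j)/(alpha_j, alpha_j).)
The matrix has rank 7 with 2's on the diagonal. Reading the off-diagonal entries as Dynkin edges (a single edge where a_ij = a_ji = -1; a double or triple edge where a_ij * a_ji = 2 or 3), the diagram is a chain of 7 nodes with a double edge at one end; the terminal node there is the unique short simple root (B_7). One simple-root ordering that puts it in standard form is (alpha_6, alpha_5, alpha_4, alpha_2, alpha_7, alpha_3, alpha_1). So the algebra is type B_7, i.e. so(15).

B_7 (so(15))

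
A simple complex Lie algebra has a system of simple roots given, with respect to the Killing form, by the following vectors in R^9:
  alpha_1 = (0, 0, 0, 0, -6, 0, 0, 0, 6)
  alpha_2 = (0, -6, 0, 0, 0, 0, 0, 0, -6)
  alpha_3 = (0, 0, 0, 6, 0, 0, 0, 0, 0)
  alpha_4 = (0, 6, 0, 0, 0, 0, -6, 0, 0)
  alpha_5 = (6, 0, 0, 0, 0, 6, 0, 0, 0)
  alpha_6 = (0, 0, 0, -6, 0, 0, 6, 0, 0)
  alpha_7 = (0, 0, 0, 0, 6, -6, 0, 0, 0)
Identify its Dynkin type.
B_7 (so(15))

Compute the Cartan integers a_ij = 2(alpha_i, alpha_j)/(alpha_j, alpha_j); the resulting 7x7 Cartan matrix is
[[2, -1, 0, 0, 0, 0, -1], [-1, 2, 0, -1, 0, 0, 0], [0, 0, 2, 0, 0, -1, 0], [0, -1, 0, 2, 0, -1, 0], [0, 0, 0, 0, 2, 0, -1], [0, 0, -2, -1, 0, 2, 0], [-1, 0, 0, 0, -1, 0, 2]].
The roots have two lengths (squared-length ratio 2:1); the short ones are alpha_{3}. The associated Dynkin diagram is a chain of 7 nodes with a double edge at one end; the terminal node there is the unique short simple root (B_7), so the type is B_7 (the algebra so(15)).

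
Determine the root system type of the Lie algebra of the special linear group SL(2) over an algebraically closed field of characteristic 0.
A_1

This is sl(2), which has dimension 2^2 - 1 = 3 and rank 2 - 1 = 1 (a Cartan subalgebra is the diagonal traceless matrices). In the classification of classical Lie algebras, the special linear algebra sl(n+1) has type A_n; here n = 1, so the Dynkin diagram is a chain of 1 nodes with single edges (A_1). Hence the type is A_1.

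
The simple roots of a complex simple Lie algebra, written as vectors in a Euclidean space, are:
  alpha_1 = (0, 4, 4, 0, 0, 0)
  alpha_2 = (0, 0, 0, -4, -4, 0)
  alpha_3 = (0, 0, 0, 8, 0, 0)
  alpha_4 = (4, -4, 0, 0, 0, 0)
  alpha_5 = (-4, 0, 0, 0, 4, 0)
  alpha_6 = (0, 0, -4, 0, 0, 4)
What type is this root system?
Compute the Cartan integers a_ij = 2(alpha_i, alpha_j)/(alpha_j, alpha_j); the resulting 6x6 Cartan matrix is
[[2, 0, 0, -1, 0, -1], [0, 2, -1, 0, -1, 0], [0, -2, 2, 0, 0, 0], [-1, 0, 0, 2, -1, 0], [0, -1, 0, -1, 2, 0], [-1, 0, 0, 0, 0, 2]].
The roots have two lengths (squared-length ratio 2:1); the short ones are alpha_{1,2,4,5,6}. The associated Dynkin diagram is a chain of 6 nodes with a double edge at one end; the terminal node there is the unique long simple root (C_6), so the type is C_6 (the algebra sp(12)).

type C_6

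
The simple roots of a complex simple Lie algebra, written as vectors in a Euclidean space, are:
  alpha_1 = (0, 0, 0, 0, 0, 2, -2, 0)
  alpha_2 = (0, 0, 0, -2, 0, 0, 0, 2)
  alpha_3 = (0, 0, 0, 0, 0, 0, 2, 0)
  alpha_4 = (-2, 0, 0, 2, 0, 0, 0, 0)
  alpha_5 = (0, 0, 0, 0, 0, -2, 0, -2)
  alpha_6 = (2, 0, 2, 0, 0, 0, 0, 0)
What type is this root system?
Compute the Cartan integers a_ij = 2(alpha_i, alpha_j)/(alpha_j, alpha_j); the resulting 6x6 Cartan matrix is
[[2, 0, -2, 0, -1, 0], [0, 2, 0, -1, -1, 0], [-1, 0, 2, 0, 0, 0], [0, -1, 0, 2, 0, -1], [-1, -1, 0, 0, 2, 0], [0, 0, 0, -1, 0, 2]].
The roots have two lengths (squared-length ratio 2:1); the short ones are alpha_{3}. The associated Dynkin diagram is a chain of 6 nodes with a double edge at one end; the terminal node there is the unique short simple root (B_6), so the type is B_6 (the algebra so(13)).

B6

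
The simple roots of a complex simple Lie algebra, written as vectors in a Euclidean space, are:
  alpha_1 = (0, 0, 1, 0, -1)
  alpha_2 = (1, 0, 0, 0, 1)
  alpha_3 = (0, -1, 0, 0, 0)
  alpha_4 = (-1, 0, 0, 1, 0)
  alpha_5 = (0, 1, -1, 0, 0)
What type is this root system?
Compute the Cartan integers a_ij = 2(alpha_i, alpha_j)/(alpha_j, alpha_j); the resulting 5x5 Cartan matrix is
[[2, -1, 0, 0, -1], [-1, 2, 0, -1, 0], [0, 0, 2, 0, -1], [0, -1, 0, 2, 0], [-1, 0, -2, 0, 2]].
The roots have two lengths (squared-length ratio 2:1); the short ones are alpha_{3}. The associated Dynkin diagram is a chain of 5 nodes with a double edge at one end; the terminal node there is the unique short simple root (B_5), so the type is B_5 (the algebra so(11)).

B_5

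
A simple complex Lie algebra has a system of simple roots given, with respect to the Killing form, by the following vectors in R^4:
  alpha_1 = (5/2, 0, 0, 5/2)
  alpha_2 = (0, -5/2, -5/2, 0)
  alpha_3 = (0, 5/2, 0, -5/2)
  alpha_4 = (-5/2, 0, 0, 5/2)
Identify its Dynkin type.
Compute the Cartan integers a_ij = 2(alpha_i, alpha_j)/(alpha_j, alpha_j); the resulting 4x4 Cartan matrix is
[[2, 0, -1, 0], [0, 2, -1, 0], [-1, -1, 2, -1], [0, 0, -1, 2]].
All simple roots have the same length, so the diagram is simply laced. The associated Dynkin diagram is a chain of 2 nodes with a fork of two nodes at one end (D_4), so the type is D_4 (the algebra so(8)).

D4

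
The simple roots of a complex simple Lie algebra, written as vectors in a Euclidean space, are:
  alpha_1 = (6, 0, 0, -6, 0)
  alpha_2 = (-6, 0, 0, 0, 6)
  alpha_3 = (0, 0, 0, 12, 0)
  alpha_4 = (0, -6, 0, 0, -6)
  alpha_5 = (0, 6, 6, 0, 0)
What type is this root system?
Compute the Cartan integers a_ij = 2(alpha_i, alpha_j)/(alpha_j, alpha_j); the resulting 5x5 Cartan matrix is
[[2, -1, -1, 0, 0], [-1, 2, 0, -1, 0], [-2, 0, 2, 0, 0], [0, -1, 0, 2, -1], [0, 0, 0, -1, 2]].
The roots have two lengths (squared-length ratio 2:1); the short ones are alpha_{1,2,4,5}. The associated Dynkin diagram is a chain of 5 nodes with a double edge at one end; the terminal node there is the unique long simple root (C_5), so the type is C_5 (the algebra sp(10)).

C_5 (sp(10))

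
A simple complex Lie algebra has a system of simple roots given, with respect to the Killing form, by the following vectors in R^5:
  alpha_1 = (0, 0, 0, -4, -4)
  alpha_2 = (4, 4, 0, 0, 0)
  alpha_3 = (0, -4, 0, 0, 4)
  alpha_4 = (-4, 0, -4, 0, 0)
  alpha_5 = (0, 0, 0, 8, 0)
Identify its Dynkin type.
Compute the Cartan integers a_ij = 2(alpha_i, alpha_j)/(alpha_j, alpha_j); the resulting 5x5 Cartan matrix is
[[2, 0, -1, 0, -1], [0, 2, -1, -1, 0], [-1, -1, 2, 0, 0], [0, -1, 0, 2, 0], [-2, 0, 0, 0, 2]].
The roots have two lengths (squared-length ratio 2:1); the short ones are alpha_{1,2,3,4}. The associated Dynkin diagram is a chain of 5 nodes with a double edge at one end; the terminal node there is the unique long simple root (C_5), so the type is C_5 (the algebra sp(10)).

type C_5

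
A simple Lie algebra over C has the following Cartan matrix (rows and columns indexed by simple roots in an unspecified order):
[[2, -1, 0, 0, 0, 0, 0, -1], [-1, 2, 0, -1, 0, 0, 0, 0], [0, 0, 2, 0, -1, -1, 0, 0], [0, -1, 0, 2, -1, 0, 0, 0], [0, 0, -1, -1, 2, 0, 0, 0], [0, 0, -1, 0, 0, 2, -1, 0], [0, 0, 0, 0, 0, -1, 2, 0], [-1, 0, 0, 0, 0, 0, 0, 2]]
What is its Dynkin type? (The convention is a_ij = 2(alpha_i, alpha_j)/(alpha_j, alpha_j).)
A8

The matrix has rank 8 with 2's on the diagonal. Reading the off-diagonal entries as Dynkin edges (a single edge where a_ij = a_ji = -1; a double or triple edge where a_ij * a_ji = 2 or 3), the diagram is a chain of 8 nodes with single edges (A_8). One simple-root ordering that puts it in standard form is (alpha_8, alpha_1, alpha_2, alpha_4, alpha_5, alpha_3, alpha_6, alpha_7). So the algebra is type A_8, i.e. sl(9).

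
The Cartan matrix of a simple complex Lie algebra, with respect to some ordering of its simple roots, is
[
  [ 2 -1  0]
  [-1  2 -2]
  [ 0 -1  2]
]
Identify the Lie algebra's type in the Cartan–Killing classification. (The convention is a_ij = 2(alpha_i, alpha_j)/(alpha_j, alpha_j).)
B_3 (so(7))

The matrix has rank 3 with 2's on the diagonal. Reading the off-diagonal entries as Dynkin edges (a single edge where a_ij = a_ji = -1; a double or triple edge where a_ij * a_ji = 2 or 3), the diagram is a chain of 3 nodes with a double edge at one end; the terminal node there is the unique short simple root (B_3). One simple-root ordering that puts it in standard form is (alpha_1, alpha_2, alpha_3). So the algebra is type B_3, i.e. so(7).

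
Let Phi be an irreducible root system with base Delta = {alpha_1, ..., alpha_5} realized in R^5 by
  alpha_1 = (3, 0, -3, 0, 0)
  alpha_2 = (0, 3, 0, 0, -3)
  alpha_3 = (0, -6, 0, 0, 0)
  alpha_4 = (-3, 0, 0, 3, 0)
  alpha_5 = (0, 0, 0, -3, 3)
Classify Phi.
Compute the Cartan integers a_ij = 2(alpha_i, alpha_j)/(alpha_j, alpha_j); the resulting 5x5 Cartan matrix is
[[2, 0, 0, -1, 0], [0, 2, -1, 0, -1], [0, -2, 2, 0, 0], [-1, 0, 0, 2, -1], [0, -1, 0, -1, 2]].
The roots have two lengths (squared-length ratio 2:1); the short ones are alpha_{1,2,4,5}. The associated Dynkin diagram is a chain of 5 nodes with a double edge at one end; the terminal node there is the unique long simple root (C_5), so the type is C_5 (the algebra sp(10)).

C_5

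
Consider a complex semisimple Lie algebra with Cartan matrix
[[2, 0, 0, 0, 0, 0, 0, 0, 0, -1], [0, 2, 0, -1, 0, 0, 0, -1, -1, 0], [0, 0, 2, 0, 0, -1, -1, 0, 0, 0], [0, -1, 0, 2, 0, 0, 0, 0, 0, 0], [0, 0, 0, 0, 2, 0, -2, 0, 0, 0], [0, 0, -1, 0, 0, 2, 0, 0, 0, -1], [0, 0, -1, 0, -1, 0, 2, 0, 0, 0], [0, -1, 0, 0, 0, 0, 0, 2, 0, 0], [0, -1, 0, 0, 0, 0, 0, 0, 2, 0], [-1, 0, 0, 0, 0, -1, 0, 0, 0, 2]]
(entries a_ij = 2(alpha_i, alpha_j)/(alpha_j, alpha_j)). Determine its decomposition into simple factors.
C6 + D4

The diagram associated to this matrix has two connected components: the simple roots {alpha_1, alpha_3, alpha_5, alpha_6, alpha_7, alpha_10} form a chain of 6 nodes with a double edge at one end; the terminal node there is the unique long simple root (C_6), and {alpha_2, alpha_4, alpha_8, alpha_9} form a chain of 2 nodes with a fork of two nodes at one end (D_4). A semisimple Lie algebra decomposes uniquely as the direct sum of simple ideals, one per connected component of its Dynkin diagram, so g ≅ C_6 ⊕ D_4 (dimension 78 + 28 = 106).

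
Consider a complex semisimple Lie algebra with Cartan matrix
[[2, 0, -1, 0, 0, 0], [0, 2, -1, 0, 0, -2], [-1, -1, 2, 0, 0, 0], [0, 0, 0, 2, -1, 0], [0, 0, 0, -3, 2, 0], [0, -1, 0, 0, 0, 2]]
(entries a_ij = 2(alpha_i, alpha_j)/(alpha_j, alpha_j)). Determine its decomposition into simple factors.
The diagram associated to this matrix has two connected components: the simple roots {alpha_1, alpha_2, alpha_3, alpha_6} form a chain of 4 nodes with a double edge at one end; the terminal node there is the unique short simple root (B_4), and {alpha_4, alpha_5} form two nodes joined by a triple edge (G_2). A semisimple Lie algebra decomposes uniquely as the direct sum of simple ideals, one per connected component of its Dynkin diagram, so g ≅ B_4 ⊕ G_2 (dimension 36 + 14 = 50).

B4 + G2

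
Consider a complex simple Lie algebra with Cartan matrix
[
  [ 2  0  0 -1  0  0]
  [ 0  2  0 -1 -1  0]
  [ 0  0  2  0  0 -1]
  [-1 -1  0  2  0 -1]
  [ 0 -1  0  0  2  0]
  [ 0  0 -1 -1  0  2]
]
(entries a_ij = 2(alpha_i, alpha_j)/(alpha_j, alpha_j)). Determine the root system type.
The matrix has rank 6 with 2's on the diagonal. Reading the off-diagonal entries as Dynkin edges (a single edge where a_ij = a_ji = -1; a double or triple edge where a_ij * a_ji = 2 or 3), the diagram is a chain of 5 nodes with one extra node attached to the third node from one end (E_6). One simple-root ordering that puts it in standard form is (alpha_3, alpha_1, alpha_6, alpha_4, alpha_2, alpha_5). So the algebra is type E_6.

E_6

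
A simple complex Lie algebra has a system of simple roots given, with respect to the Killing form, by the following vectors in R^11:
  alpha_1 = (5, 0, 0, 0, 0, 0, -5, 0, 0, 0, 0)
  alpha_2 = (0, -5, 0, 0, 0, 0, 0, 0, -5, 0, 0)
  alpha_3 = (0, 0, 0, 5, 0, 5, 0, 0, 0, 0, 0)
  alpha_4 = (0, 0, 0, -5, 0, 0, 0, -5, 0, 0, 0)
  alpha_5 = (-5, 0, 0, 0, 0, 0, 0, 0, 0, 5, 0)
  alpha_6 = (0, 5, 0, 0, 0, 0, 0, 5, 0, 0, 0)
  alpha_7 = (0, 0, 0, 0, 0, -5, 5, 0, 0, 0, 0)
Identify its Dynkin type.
type A_7

Compute the Cartan integers a_ij = 2(alpha_i, alpha_j)/(alpha_j, alpha_j); the resulting 7x7 Cartan matrix is
[[2, 0, 0, 0, -1, 0, -1], [0, 2, 0, 0, 0, -1, 0], [0, 0, 2, -1, 0, 0, -1], [0, 0, -1, 2, 0, -1, 0], [-1, 0, 0, 0, 2, 0, 0], [0, -1, 0, -1, 0, 2, 0], [-1, 0, -1, 0, 0, 0, 2]].
All simple roots have the same length, so the diagram is simply laced. The associated Dynkin diagram is a chain of 7 nodes with single edges (A_7), so the type is A_7 (the algebra sl(8)).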